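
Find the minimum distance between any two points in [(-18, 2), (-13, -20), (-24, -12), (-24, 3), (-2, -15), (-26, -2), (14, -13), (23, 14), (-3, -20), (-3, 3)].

Computing all pairwise distances among 10 points:

d((-18, 2), (-13, -20)) = 22.561
d((-18, 2), (-24, -12)) = 15.2315
d((-18, 2), (-24, 3)) = 6.0828
d((-18, 2), (-2, -15)) = 23.3452
d((-18, 2), (-26, -2)) = 8.9443
d((-18, 2), (14, -13)) = 35.3412
d((-18, 2), (23, 14)) = 42.72
d((-18, 2), (-3, -20)) = 26.6271
d((-18, 2), (-3, 3)) = 15.0333
d((-13, -20), (-24, -12)) = 13.6015
d((-13, -20), (-24, 3)) = 25.4951
d((-13, -20), (-2, -15)) = 12.083
d((-13, -20), (-26, -2)) = 22.2036
d((-13, -20), (14, -13)) = 27.8927
d((-13, -20), (23, 14)) = 49.5177
d((-13, -20), (-3, -20)) = 10.0
d((-13, -20), (-3, 3)) = 25.0799
d((-24, -12), (-24, 3)) = 15.0
d((-24, -12), (-2, -15)) = 22.2036
d((-24, -12), (-26, -2)) = 10.198
d((-24, -12), (14, -13)) = 38.0132
d((-24, -12), (23, 14)) = 53.7122
d((-24, -12), (-3, -20)) = 22.4722
d((-24, -12), (-3, 3)) = 25.807
d((-24, 3), (-2, -15)) = 28.4253
d((-24, 3), (-26, -2)) = 5.3852
d((-24, 3), (14, -13)) = 41.2311
d((-24, 3), (23, 14)) = 48.2701
d((-24, 3), (-3, -20)) = 31.1448
d((-24, 3), (-3, 3)) = 21.0
d((-2, -15), (-26, -2)) = 27.2947
d((-2, -15), (14, -13)) = 16.1245
d((-2, -15), (23, 14)) = 38.2884
d((-2, -15), (-3, -20)) = 5.099 <-- minimum
d((-2, -15), (-3, 3)) = 18.0278
d((-26, -2), (14, -13)) = 41.4849
d((-26, -2), (23, 14)) = 51.5461
d((-26, -2), (-3, -20)) = 29.2062
d((-26, -2), (-3, 3)) = 23.5372
d((14, -13), (23, 14)) = 28.4605
d((14, -13), (-3, -20)) = 18.3848
d((14, -13), (-3, 3)) = 23.3452
d((23, 14), (-3, -20)) = 42.8019
d((23, 14), (-3, 3)) = 28.2312
d((-3, -20), (-3, 3)) = 23.0

Closest pair: (-2, -15) and (-3, -20) with distance 5.099

The closest pair is (-2, -15) and (-3, -20) with Euclidean distance 5.099. For 10 points, brute-force pairwise comparison is shown above. For large n, the divide-and-conquer algorithm (sort by x, recurse on halves, check the dividing strip) achieves O(n log n).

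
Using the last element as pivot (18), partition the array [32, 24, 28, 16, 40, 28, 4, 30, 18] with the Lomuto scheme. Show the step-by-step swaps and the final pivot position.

Lomuto partition with pivot = 18:

Initial array: [32, 24, 28, 16, 40, 28, 4, 30, 18]

arr[0]=32 > 18: no swap
arr[1]=24 > 18: no swap
arr[2]=28 > 18: no swap
arr[3]=16 <= 18: swap with position 0, array becomes [16, 24, 28, 32, 40, 28, 4, 30, 18]
arr[4]=40 > 18: no swap
arr[5]=28 > 18: no swap
arr[6]=4 <= 18: swap with position 1, array becomes [16, 4, 28, 32, 40, 28, 24, 30, 18]
arr[7]=30 > 18: no swap

Place pivot at position 2: [16, 4, 18, 32, 40, 28, 24, 30, 28]
Pivot position: 2

After partitioning with pivot 18, the array becomes [16, 4, 18, 32, 40, 28, 24, 30, 28]. The pivot is placed at index 2. All elements to the left of the pivot are <= 18, and all elements to the right are > 18.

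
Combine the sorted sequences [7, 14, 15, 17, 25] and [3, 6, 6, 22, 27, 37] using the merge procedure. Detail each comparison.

Merging process:

Compare 7 vs 3: take 3 from right. Merged: [3]
Compare 7 vs 6: take 6 from right. Merged: [3, 6]
Compare 7 vs 6: take 6 from right. Merged: [3, 6, 6]
Compare 7 vs 22: take 7 from left. Merged: [3, 6, 6, 7]
Compare 14 vs 22: take 14 from left. Merged: [3, 6, 6, 7, 14]
Compare 15 vs 22: take 15 from left. Merged: [3, 6, 6, 7, 14, 15]
Compare 17 vs 22: take 17 from left. Merged: [3, 6, 6, 7, 14, 15, 17]
Compare 25 vs 22: take 22 from right. Merged: [3, 6, 6, 7, 14, 15, 17, 22]
Compare 25 vs 27: take 25 from left. Merged: [3, 6, 6, 7, 14, 15, 17, 22, 25]
Append remaining from right: [27, 37]. Merged: [3, 6, 6, 7, 14, 15, 17, 22, 25, 27, 37]

Final merged array: [3, 6, 6, 7, 14, 15, 17, 22, 25, 27, 37]
Total comparisons: 9

The merged array is [3, 6, 6, 7, 14, 15, 17, 22, 25, 27, 37], requiring 9 comparisons. The merge step runs in O(n) time where n is the total number of elements.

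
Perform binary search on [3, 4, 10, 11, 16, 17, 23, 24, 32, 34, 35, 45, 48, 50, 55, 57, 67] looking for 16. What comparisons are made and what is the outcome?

Binary search for 16 in [3, 4, 10, 11, 16, 17, 23, 24, 32, 34, 35, 45, 48, 50, 55, 57, 67]:

lo=0, hi=16, mid=8, arr[mid]=32 -> 32 > 16, search left half
lo=0, hi=7, mid=3, arr[mid]=11 -> 11 < 16, search right half
lo=4, hi=7, mid=5, arr[mid]=17 -> 17 > 16, search left half
lo=4, hi=4, mid=4, arr[mid]=16 -> Found target at index 4!

Binary search finds 16 at index 4 after 4 comparisons. The search repeatedly halves the search space by comparing with the middle element.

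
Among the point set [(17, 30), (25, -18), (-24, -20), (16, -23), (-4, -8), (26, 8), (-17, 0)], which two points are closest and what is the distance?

Computing all pairwise distances among 7 points:

d((17, 30), (25, -18)) = 48.6621
d((17, 30), (-24, -20)) = 64.6607
d((17, 30), (16, -23)) = 53.0094
d((17, 30), (-4, -8)) = 43.4166
d((17, 30), (26, 8)) = 23.7697
d((17, 30), (-17, 0)) = 45.3431
d((25, -18), (-24, -20)) = 49.0408
d((25, -18), (16, -23)) = 10.2956 <-- minimum
d((25, -18), (-4, -8)) = 30.6757
d((25, -18), (26, 8)) = 26.0192
d((25, -18), (-17, 0)) = 45.6946
d((-24, -20), (16, -23)) = 40.1123
d((-24, -20), (-4, -8)) = 23.3238
d((-24, -20), (26, 8)) = 57.3062
d((-24, -20), (-17, 0)) = 21.1896
d((16, -23), (-4, -8)) = 25.0
d((16, -23), (26, 8)) = 32.573
d((16, -23), (-17, 0)) = 40.2244
d((-4, -8), (26, 8)) = 34.0
d((-4, -8), (-17, 0)) = 15.2643
d((26, 8), (-17, 0)) = 43.7379

Closest pair: (25, -18) and (16, -23) with distance 10.2956

The closest pair is (25, -18) and (16, -23) with Euclidean distance 10.2956. For 7 points, brute-force pairwise comparison is shown above. For large n, the divide-and-conquer algorithm (sort by x, recurse on halves, check the dividing strip) achieves O(n log n).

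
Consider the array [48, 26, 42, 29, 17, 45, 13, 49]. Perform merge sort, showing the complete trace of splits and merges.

Merge sort trace:

Split: [48, 26, 42, 29, 17, 45, 13, 49] -> [48, 26, 42, 29] and [17, 45, 13, 49]
  Split: [48, 26, 42, 29] -> [48, 26] and [42, 29]
    Split: [48, 26] -> [48] and [26]
    Merge: [48] + [26] -> [26, 48]
    Split: [42, 29] -> [42] and [29]
    Merge: [42] + [29] -> [29, 42]
  Merge: [26, 48] + [29, 42] -> [26, 29, 42, 48]
  Split: [17, 45, 13, 49] -> [17, 45] and [13, 49]
    Split: [17, 45] -> [17] and [45]
    Merge: [17] + [45] -> [17, 45]
    Split: [13, 49] -> [13] and [49]
    Merge: [13] + [49] -> [13, 49]
  Merge: [17, 45] + [13, 49] -> [13, 17, 45, 49]
Merge: [26, 29, 42, 48] + [13, 17, 45, 49] -> [13, 17, 26, 29, 42, 45, 48, 49]

Final sorted array: [13, 17, 26, 29, 42, 45, 48, 49]

The merge sort proceeds by recursively splitting the array and merging sorted halves.
After all merges, the sorted array is [13, 17, 26, 29, 42, 45, 48, 49].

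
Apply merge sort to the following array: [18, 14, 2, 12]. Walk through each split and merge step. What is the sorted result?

Merge sort trace:

Split: [18, 14, 2, 12] -> [18, 14] and [2, 12]
  Split: [18, 14] -> [18] and [14]
  Merge: [18] + [14] -> [14, 18]
  Split: [2, 12] -> [2] and [12]
  Merge: [2] + [12] -> [2, 12]
Merge: [14, 18] + [2, 12] -> [2, 12, 14, 18]

Final sorted array: [2, 12, 14, 18]

The merge sort proceeds by recursively splitting the array and merging sorted halves.
After all merges, the sorted array is [2, 12, 14, 18].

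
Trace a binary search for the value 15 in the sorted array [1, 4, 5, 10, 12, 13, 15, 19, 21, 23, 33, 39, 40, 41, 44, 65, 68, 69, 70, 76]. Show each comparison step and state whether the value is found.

Binary search for 15 in [1, 4, 5, 10, 12, 13, 15, 19, 21, 23, 33, 39, 40, 41, 44, 65, 68, 69, 70, 76]:

lo=0, hi=19, mid=9, arr[mid]=23 -> 23 > 15, search left half
lo=0, hi=8, mid=4, arr[mid]=12 -> 12 < 15, search right half
lo=5, hi=8, mid=6, arr[mid]=15 -> Found target at index 6!

Binary search finds 15 at index 6 after 3 comparisons. The search repeatedly halves the search space by comparing with the middle element.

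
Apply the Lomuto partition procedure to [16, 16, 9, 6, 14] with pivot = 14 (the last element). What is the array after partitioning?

Lomuto partition with pivot = 14:

Initial array: [16, 16, 9, 6, 14]

arr[0]=16 > 14: no swap
arr[1]=16 > 14: no swap
arr[2]=9 <= 14: swap with position 0, array becomes [9, 16, 16, 6, 14]
arr[3]=6 <= 14: swap with position 1, array becomes [9, 6, 16, 16, 14]

Place pivot at position 2: [9, 6, 14, 16, 16]
Pivot position: 2

After partitioning with pivot 14, the array becomes [9, 6, 14, 16, 16]. The pivot is placed at index 2. All elements to the left of the pivot are <= 14, and all elements to the right are > 14.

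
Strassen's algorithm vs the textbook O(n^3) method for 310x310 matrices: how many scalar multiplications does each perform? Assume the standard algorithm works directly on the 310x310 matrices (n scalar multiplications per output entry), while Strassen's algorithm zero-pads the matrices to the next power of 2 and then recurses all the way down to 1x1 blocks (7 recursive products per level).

Matrix multiplication for 310x310 matrices:

Strassen's algorithm requires power-of-2 dimensions. Pad 310x310 to 512x512 (next power of 2).

Standard algorithm: 310^3 = 29791000 multiplications
Strassen's algorithm: 7^(log2(512)) = 7^9 = 40353607 multiplications
Difference: 29791000 - 40353607 = -10562607 (Strassen uses MORE here due to padding overhead — for small or just-over-power-of-2 n, padding can outweigh the per-level savings)

Standard: 29791000 multiplications (310^3). Strassen: 40353607 multiplications (7^9, after padding to 512x512). Strassen reduces 8 recursive multiplications to 7 at each level.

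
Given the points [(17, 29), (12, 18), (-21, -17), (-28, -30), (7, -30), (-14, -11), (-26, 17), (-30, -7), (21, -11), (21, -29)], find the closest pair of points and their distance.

Computing all pairwise distances among 10 points:

d((17, 29), (12, 18)) = 12.083
d((17, 29), (-21, -17)) = 59.6657
d((17, 29), (-28, -30)) = 74.2024
d((17, 29), (7, -30)) = 59.8415
d((17, 29), (-14, -11)) = 50.6063
d((17, 29), (-26, 17)) = 44.643
d((17, 29), (-30, -7)) = 59.203
d((17, 29), (21, -11)) = 40.1995
d((17, 29), (21, -29)) = 58.1378
d((12, 18), (-21, -17)) = 48.1041
d((12, 18), (-28, -30)) = 62.482
d((12, 18), (7, -30)) = 48.2597
d((12, 18), (-14, -11)) = 38.9487
d((12, 18), (-26, 17)) = 38.0132
d((12, 18), (-30, -7)) = 48.8774
d((12, 18), (21, -11)) = 30.3645
d((12, 18), (21, -29)) = 47.8539
d((-21, -17), (-28, -30)) = 14.7648
d((-21, -17), (7, -30)) = 30.8707
d((-21, -17), (-14, -11)) = 9.2195 <-- minimum
d((-21, -17), (-26, 17)) = 34.3657
d((-21, -17), (-30, -7)) = 13.4536
d((-21, -17), (21, -11)) = 42.4264
d((-21, -17), (21, -29)) = 43.6807
d((-28, -30), (7, -30)) = 35.0
d((-28, -30), (-14, -11)) = 23.6008
d((-28, -30), (-26, 17)) = 47.0425
d((-28, -30), (-30, -7)) = 23.0868
d((-28, -30), (21, -11)) = 52.5547
d((-28, -30), (21, -29)) = 49.0102
d((7, -30), (-14, -11)) = 28.3196
d((7, -30), (-26, 17)) = 57.4282
d((7, -30), (-30, -7)) = 43.566
d((7, -30), (21, -11)) = 23.6008
d((7, -30), (21, -29)) = 14.0357
d((-14, -11), (-26, 17)) = 30.4631
d((-14, -11), (-30, -7)) = 16.4924
d((-14, -11), (21, -11)) = 35.0
d((-14, -11), (21, -29)) = 39.3573
d((-26, 17), (-30, -7)) = 24.3311
d((-26, 17), (21, -11)) = 54.7083
d((-26, 17), (21, -29)) = 65.7647
d((-30, -7), (21, -11)) = 51.1566
d((-30, -7), (21, -29)) = 55.5428
d((21, -11), (21, -29)) = 18.0

Closest pair: (-21, -17) and (-14, -11) with distance 9.2195

The closest pair is (-21, -17) and (-14, -11) with Euclidean distance 9.2195. For 10 points, brute-force pairwise comparison is shown above. For large n, the divide-and-conquer algorithm (sort by x, recurse on halves, check the dividing strip) achieves O(n log n).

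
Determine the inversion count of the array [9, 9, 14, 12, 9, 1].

Finding inversions in [9, 9, 14, 12, 9, 1]:

(0, 5): arr[0]=9 > arr[5]=1
(1, 5): arr[1]=9 > arr[5]=1
(2, 3): arr[2]=14 > arr[3]=12
(2, 4): arr[2]=14 > arr[4]=9
(2, 5): arr[2]=14 > arr[5]=1
(3, 4): arr[3]=12 > arr[4]=9
(3, 5): arr[3]=12 > arr[5]=1
(4, 5): arr[4]=9 > arr[5]=1

Total inversions: 8

The array has 8 inversion(s): (0,5), (1,5), (2,3), (2,4), (2,5), (3,4), (3,5), (4,5). Each pair (i,j) satisfies i < j and arr[i] > arr[j].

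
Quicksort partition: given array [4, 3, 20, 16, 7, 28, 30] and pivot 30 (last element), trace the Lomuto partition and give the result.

Lomuto partition with pivot = 30:

Initial array: [4, 3, 20, 16, 7, 28, 30]

arr[0]=4 <= 30: swap with position 0, array becomes [4, 3, 20, 16, 7, 28, 30]
arr[1]=3 <= 30: swap with position 1, array becomes [4, 3, 20, 16, 7, 28, 30]
arr[2]=20 <= 30: swap with position 2, array becomes [4, 3, 20, 16, 7, 28, 30]
arr[3]=16 <= 30: swap with position 3, array becomes [4, 3, 20, 16, 7, 28, 30]
arr[4]=7 <= 30: swap with position 4, array becomes [4, 3, 20, 16, 7, 28, 30]
arr[5]=28 <= 30: swap with position 5, array becomes [4, 3, 20, 16, 7, 28, 30]

Place pivot at position 6: [4, 3, 20, 16, 7, 28, 30]
Pivot position: 6

After partitioning with pivot 30, the array becomes [4, 3, 20, 16, 7, 28, 30]. The pivot is placed at index 6. All elements to the left of the pivot are <= 30, and all elements to the right are > 30.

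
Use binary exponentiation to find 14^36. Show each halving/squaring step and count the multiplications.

Computing 14^36 by squaring (build up from 14^1; each line after the first costs one multiplication):

14^1 = 14
14^2 = (14^1)^2 = 14^2 = 196
14^4 = (14^2)^2 = 196^2 = 38416
14^8 = (14^4)^2 = 38416^2 = 1475789056
14^9 = 14 * 14^8 = 14 * 1475789056 = 20661046784
14^18 = (14^9)^2 = 20661046784^2 = 426878854210636742656
14^36 = (14^18)^2 = 426878854210636742656^2 = 182225556172186058674940229804729969934336

Result: 182225556172186058674940229804729969934336
Multiplications needed: 6 (6 lines after 14^1)

14^36 = 182225556172186058674940229804729969934336. Using exponentiation by squaring, this requires 6 multiplications. The key idea: if the exponent is even, square the half-power; if odd, multiply by the base once.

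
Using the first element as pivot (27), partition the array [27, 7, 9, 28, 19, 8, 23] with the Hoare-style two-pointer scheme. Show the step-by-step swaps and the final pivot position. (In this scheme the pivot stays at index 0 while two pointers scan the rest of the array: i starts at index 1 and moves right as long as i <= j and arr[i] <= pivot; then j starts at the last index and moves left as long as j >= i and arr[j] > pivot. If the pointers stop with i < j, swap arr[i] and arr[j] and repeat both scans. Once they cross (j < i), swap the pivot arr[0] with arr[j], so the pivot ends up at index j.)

Hoare-style two-pointer partition with pivot = 27:

Initial array: [27, 7, 9, 28, 19, 8, 23]

Pointers start at i = 1, j = 6.
i stops at index 3 (arr[3]=28 > 27), j stops at index 6 (arr[6]=23 <= 27): swap arr[3] and arr[6], array becomes [27, 7, 9, 23, 19, 8, 28]
i ends at 6, j ends at 5: the pointers have crossed (j < i), so scanning stops.

Swap pivot arr[0] with arr[5] to place pivot at position 5: [8, 7, 9, 23, 19, 27, 28]
Pivot position: 5

After partitioning with pivot 27, the array becomes [8, 7, 9, 23, 19, 27, 28]. The pivot is placed at index 5. All elements to the left of the pivot are <= 27, and all elements to the right are > 27.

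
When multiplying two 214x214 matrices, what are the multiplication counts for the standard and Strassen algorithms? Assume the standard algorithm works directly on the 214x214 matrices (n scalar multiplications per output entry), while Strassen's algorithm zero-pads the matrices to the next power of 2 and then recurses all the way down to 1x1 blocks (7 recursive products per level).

Matrix multiplication for 214x214 matrices:

Strassen's algorithm requires power-of-2 dimensions. Pad 214x214 to 256x256 (next power of 2).

Standard algorithm: 214^3 = 9800344 multiplications
Strassen's algorithm: 7^(log2(256)) = 7^8 = 5764801 multiplications
Savings: 9800344 - 5764801 = 4035543 multiplications

Standard: 9800344 multiplications (214^3). Strassen: 5764801 multiplications (7^8, after padding to 256x256). Strassen reduces 8 recursive multiplications to 7 at each level.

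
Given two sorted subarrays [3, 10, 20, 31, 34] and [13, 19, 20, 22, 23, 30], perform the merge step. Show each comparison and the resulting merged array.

Merging process:

Compare 3 vs 13: take 3 from left. Merged: [3]
Compare 10 vs 13: take 10 from left. Merged: [3, 10]
Compare 20 vs 13: take 13 from right. Merged: [3, 10, 13]
Compare 20 vs 19: take 19 from right. Merged: [3, 10, 13, 19]
Compare 20 vs 20: take 20 from left. Merged: [3, 10, 13, 19, 20]
Compare 31 vs 20: take 20 from right. Merged: [3, 10, 13, 19, 20, 20]
Compare 31 vs 22: take 22 from right. Merged: [3, 10, 13, 19, 20, 20, 22]
Compare 31 vs 23: take 23 from right. Merged: [3, 10, 13, 19, 20, 20, 22, 23]
Compare 31 vs 30: take 30 from right. Merged: [3, 10, 13, 19, 20, 20, 22, 23, 30]
Append remaining from left: [31, 34]. Merged: [3, 10, 13, 19, 20, 20, 22, 23, 30, 31, 34]

Final merged array: [3, 10, 13, 19, 20, 20, 22, 23, 30, 31, 34]
Total comparisons: 9

The merged array is [3, 10, 13, 19, 20, 20, 22, 23, 30, 31, 34], requiring 9 comparisons. The merge step runs in O(n) time where n is the total number of elements.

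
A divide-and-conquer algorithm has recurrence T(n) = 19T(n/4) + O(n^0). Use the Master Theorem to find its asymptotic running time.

Master Theorem for T(n) = 19T(n/4) + O(n^0):

a = 19, b = 4, c = 0
log_b(a) = log_4(19) = 2.1240

Case 1: c = 0 < log_4(19) = 2.1240
T(n) = O(n^(log_4 19))

For T(n) = 19T(n/4) + O(n^0): log_4(19) = 2.1240. This is Case 1 of the Master Theorem (c < log_b(a), work dominated by leaves), giving O(n^(log_4 19)).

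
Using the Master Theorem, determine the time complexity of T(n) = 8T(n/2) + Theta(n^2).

Master Theorem for T(n) = 8T(n/2) + O(n^2):

a = 8, b = 2, c = 2
log_b(a) = log_2(8) = 3.0000

Case 1: c = 2 < log_2(8) = 3.0000
T(n) = O(n^(log_2 8)) = O(n^3)

For T(n) = 8T(n/2) + O(n^2): log_2(8) = 3.0000. This is Case 1 of the Master Theorem (c < log_b(a), work dominated by leaves), giving O(n^3).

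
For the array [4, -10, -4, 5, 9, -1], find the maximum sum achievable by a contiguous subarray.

Using Kadane's algorithm on [4, -10, -4, 5, 9, -1]:

Scanning through the array:
Position 1 (value -10): max_ending_here = -6, max_so_far = 4
Position 2 (value -4): max_ending_here = -4, max_so_far = 4
Position 3 (value 5): max_ending_here = 5, max_so_far = 5
Position 4 (value 9): max_ending_here = 14, max_so_far = 14
Position 5 (value -1): max_ending_here = 13, max_so_far = 14

Maximum subarray: [5, 9]
Maximum sum: 14

The maximum subarray is [5, 9] with sum 14. This subarray runs from index 3 to index 4.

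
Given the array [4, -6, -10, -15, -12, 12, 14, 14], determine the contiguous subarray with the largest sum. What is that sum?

Using Kadane's algorithm on [4, -6, -10, -15, -12, 12, 14, 14]:

Scanning through the array:
Position 1 (value -6): max_ending_here = -2, max_so_far = 4
Position 2 (value -10): max_ending_here = -10, max_so_far = 4
Position 3 (value -15): max_ending_here = -15, max_so_far = 4
Position 4 (value -12): max_ending_here = -12, max_so_far = 4
Position 5 (value 12): max_ending_here = 12, max_so_far = 12
Position 6 (value 14): max_ending_here = 26, max_so_far = 26
Position 7 (value 14): max_ending_here = 40, max_so_far = 40

Maximum subarray: [12, 14, 14]
Maximum sum: 40

The maximum subarray is [12, 14, 14] with sum 40. This subarray runs from index 5 to index 7.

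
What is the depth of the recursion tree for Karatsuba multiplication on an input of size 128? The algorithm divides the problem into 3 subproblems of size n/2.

For divide and conquer with division factor 2:

Problem sizes at each level:
Level 0: 128
Level 1: 64
Level 2: 32
Level 3: 16
Level 4: 8
Level 5: 4
Level 6: 2
Level 7: 1

The root is level 0 and the size-1 base case is level 7 (the tree spans levels 0 through 7, i.e. 8 levels counting the root), so the depth is the number of divisions: log_2(128) = 7

The recursion tree depth is log_2(128) = 7. At each level, the problem size is divided by 2, so it takes 7 divisions to reduce to a base case of size 1. The algorithm makes 3 recursive calls at each level.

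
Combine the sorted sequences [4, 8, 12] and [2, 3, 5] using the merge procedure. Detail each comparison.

Merging process:

Compare 4 vs 2: take 2 from right. Merged: [2]
Compare 4 vs 3: take 3 from right. Merged: [2, 3]
Compare 4 vs 5: take 4 from left. Merged: [2, 3, 4]
Compare 8 vs 5: take 5 from right. Merged: [2, 3, 4, 5]
Append remaining from left: [8, 12]. Merged: [2, 3, 4, 5, 8, 12]

Final merged array: [2, 3, 4, 5, 8, 12]
Total comparisons: 4

The merged array is [2, 3, 4, 5, 8, 12], requiring 4 comparisons. The merge step runs in O(n) time where n is the total number of elements.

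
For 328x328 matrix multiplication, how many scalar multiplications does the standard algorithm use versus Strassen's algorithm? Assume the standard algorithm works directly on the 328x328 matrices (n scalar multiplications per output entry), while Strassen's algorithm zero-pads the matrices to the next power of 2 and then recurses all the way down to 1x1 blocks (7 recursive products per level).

Matrix multiplication for 328x328 matrices:

Strassen's algorithm requires power-of-2 dimensions. Pad 328x328 to 512x512 (next power of 2).

Standard algorithm: 328^3 = 35287552 multiplications
Strassen's algorithm: 7^(log2(512)) = 7^9 = 40353607 multiplications
Difference: 35287552 - 40353607 = -5066055 (Strassen uses MORE here due to padding overhead — for small or just-over-power-of-2 n, padding can outweigh the per-level savings)

Standard: 35287552 multiplications (328^3). Strassen: 40353607 multiplications (7^9, after padding to 512x512). Strassen reduces 8 recursive multiplications to 7 at each level.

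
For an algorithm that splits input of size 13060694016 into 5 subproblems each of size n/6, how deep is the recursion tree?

For divide and conquer with division factor 6:

Problem sizes at each level:
Level 0: 13060694016
Level 1: 2176782336
Level 2: 362797056
Level 3: 60466176
Level 4: 10077696
Level 5: 1679616
Level 6: 279936
Level 7: 46656
Level 8: 7776
Level 9: 1296
Level 10: 216
Level 11: 36
Level 12: 6
Level 13: 1

The root is level 0 and the size-1 base case is level 13 (the tree spans levels 0 through 13, i.e. 14 levels counting the root), so the depth is the number of divisions: log_6(13060694016) = 13

The recursion tree depth is log_6(13060694016) = 13. At each level, the problem size is divided by 6, so it takes 13 divisions to reduce to a base case of size 1. The algorithm makes 5 recursive calls at each level.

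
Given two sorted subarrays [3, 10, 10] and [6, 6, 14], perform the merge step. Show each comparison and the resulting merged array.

Merging process:

Compare 3 vs 6: take 3 from left. Merged: [3]
Compare 10 vs 6: take 6 from right. Merged: [3, 6]
Compare 10 vs 6: take 6 from right. Merged: [3, 6, 6]
Compare 10 vs 14: take 10 from left. Merged: [3, 6, 6, 10]
Compare 10 vs 14: take 10 from left. Merged: [3, 6, 6, 10, 10]
Append remaining from right: [14]. Merged: [3, 6, 6, 10, 10, 14]

Final merged array: [3, 6, 6, 10, 10, 14]
Total comparisons: 5

The merged array is [3, 6, 6, 10, 10, 14], requiring 5 comparisons. The merge step runs in O(n) time where n is the total number of elements.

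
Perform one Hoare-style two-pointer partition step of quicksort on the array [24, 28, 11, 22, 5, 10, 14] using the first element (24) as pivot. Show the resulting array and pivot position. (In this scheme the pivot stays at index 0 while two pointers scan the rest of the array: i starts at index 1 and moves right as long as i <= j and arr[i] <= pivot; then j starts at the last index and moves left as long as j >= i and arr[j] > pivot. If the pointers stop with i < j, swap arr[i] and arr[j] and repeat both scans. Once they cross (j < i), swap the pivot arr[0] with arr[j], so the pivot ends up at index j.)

Hoare-style two-pointer partition with pivot = 24:

Initial array: [24, 28, 11, 22, 5, 10, 14]

Pointers start at i = 1, j = 6.
i stops at index 1 (arr[1]=28 > 24), j stops at index 6 (arr[6]=14 <= 24): swap arr[1] and arr[6], array becomes [24, 14, 11, 22, 5, 10, 28]
i ends at 6, j ends at 5: the pointers have crossed (j < i), so scanning stops.

Swap pivot arr[0] with arr[5] to place pivot at position 5: [10, 14, 11, 22, 5, 24, 28]
Pivot position: 5

After partitioning with pivot 24, the array becomes [10, 14, 11, 22, 5, 24, 28]. The pivot is placed at index 5. All elements to the left of the pivot are <= 24, and all elements to the right are > 24.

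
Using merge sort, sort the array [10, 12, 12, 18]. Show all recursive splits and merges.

Merge sort trace:

Split: [10, 12, 12, 18] -> [10, 12] and [12, 18]
  Split: [10, 12] -> [10] and [12]
  Merge: [10] + [12] -> [10, 12]
  Split: [12, 18] -> [12] and [18]
  Merge: [12] + [18] -> [12, 18]
Merge: [10, 12] + [12, 18] -> [10, 12, 12, 18]

Final sorted array: [10, 12, 12, 18]

The merge sort proceeds by recursively splitting the array and merging sorted halves.
After all merges, the sorted array is [10, 12, 12, 18].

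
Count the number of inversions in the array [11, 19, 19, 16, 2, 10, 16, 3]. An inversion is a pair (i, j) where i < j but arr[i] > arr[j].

Finding inversions in [11, 19, 19, 16, 2, 10, 16, 3]:

(0, 4): arr[0]=11 > arr[4]=2
(0, 5): arr[0]=11 > arr[5]=10
(0, 7): arr[0]=11 > arr[7]=3
(1, 3): arr[1]=19 > arr[3]=16
(1, 4): arr[1]=19 > arr[4]=2
(1, 5): arr[1]=19 > arr[5]=10
(1, 6): arr[1]=19 > arr[6]=16
(1, 7): arr[1]=19 > arr[7]=3
(2, 3): arr[2]=19 > arr[3]=16
(2, 4): arr[2]=19 > arr[4]=2
(2, 5): arr[2]=19 > arr[5]=10
(2, 6): arr[2]=19 > arr[6]=16
(2, 7): arr[2]=19 > arr[7]=3
(3, 4): arr[3]=16 > arr[4]=2
(3, 5): arr[3]=16 > arr[5]=10
(3, 7): arr[3]=16 > arr[7]=3
(5, 7): arr[5]=10 > arr[7]=3
(6, 7): arr[6]=16 > arr[7]=3

Total inversions: 18

The array has 18 inversion(s): (0,4), (0,5), (0,7), (1,3), (1,4), (1,5), (1,6), (1,7), (2,3), (2,4), (2,5), (2,6), (2,7), (3,4), (3,5), (3,7), (5,7), (6,7). Each pair (i,j) satisfies i < j and arr[i] > arr[j].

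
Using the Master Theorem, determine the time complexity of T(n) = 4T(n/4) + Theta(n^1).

Master Theorem for T(n) = 4T(n/4) + O(n^1):

a = 4, b = 4, c = 1
log_b(a) = log_4(4) = 1.0000

Case 2: c = 1 = log_4(4) = 1.0000
T(n) = O(n^1 log n) = O(n log n)

For T(n) = 4T(n/4) + O(n^1): log_4(4) = 1.0000. This is Case 2 of the Master Theorem (c = log_b(a), equal work at all levels), giving O(n log n).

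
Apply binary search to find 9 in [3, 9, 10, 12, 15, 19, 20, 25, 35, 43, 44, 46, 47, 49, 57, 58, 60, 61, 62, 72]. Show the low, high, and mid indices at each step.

Binary search for 9 in [3, 9, 10, 12, 15, 19, 20, 25, 35, 43, 44, 46, 47, 49, 57, 58, 60, 61, 62, 72]:

lo=0, hi=19, mid=9, arr[mid]=43 -> 43 > 9, search left half
lo=0, hi=8, mid=4, arr[mid]=15 -> 15 > 9, search left half
lo=0, hi=3, mid=1, arr[mid]=9 -> Found target at index 1!

Binary search finds 9 at index 1 after 3 comparisons. The search repeatedly halves the search space by comparing with the middle element.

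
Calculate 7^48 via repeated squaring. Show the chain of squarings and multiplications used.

Computing 7^48 by squaring (build up from 7^1; each line after the first costs one multiplication):

7^1 = 7
7^2 = (7^1)^2 = 7^2 = 49
7^3 = 7 * 7^2 = 7 * 49 = 343
7^6 = (7^3)^2 = 343^2 = 117649
7^12 = (7^6)^2 = 117649^2 = 13841287201
7^24 = (7^12)^2 = 13841287201^2 = 191581231380566414401
7^48 = (7^24)^2 = 191581231380566414401^2 = 36703368217294125441230211032033660188801

Result: 36703368217294125441230211032033660188801
Multiplications needed: 6 (6 lines after 7^1)

7^48 = 36703368217294125441230211032033660188801. Using exponentiation by squaring, this requires 6 multiplications. The key idea: if the exponent is even, square the half-power; if odd, multiply by the base once.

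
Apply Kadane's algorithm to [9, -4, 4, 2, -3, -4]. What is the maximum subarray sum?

Using Kadane's algorithm on [9, -4, 4, 2, -3, -4]:

Scanning through the array:
Position 1 (value -4): max_ending_here = 5, max_so_far = 9
Position 2 (value 4): max_ending_here = 9, max_so_far = 9
Position 3 (value 2): max_ending_here = 11, max_so_far = 11
Position 4 (value -3): max_ending_here = 8, max_so_far = 11
Position 5 (value -4): max_ending_here = 4, max_so_far = 11

Maximum subarray: [9, -4, 4, 2]
Maximum sum: 11

The maximum subarray is [9, -4, 4, 2] with sum 11. This subarray runs from index 0 to index 3.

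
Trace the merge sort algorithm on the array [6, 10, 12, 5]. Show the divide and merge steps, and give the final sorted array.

Merge sort trace:

Split: [6, 10, 12, 5] -> [6, 10] and [12, 5]
  Split: [6, 10] -> [6] and [10]
  Merge: [6] + [10] -> [6, 10]
  Split: [12, 5] -> [12] and [5]
  Merge: [12] + [5] -> [5, 12]
Merge: [6, 10] + [5, 12] -> [5, 6, 10, 12]

Final sorted array: [5, 6, 10, 12]

The merge sort proceeds by recursively splitting the array and merging sorted halves.
After all merges, the sorted array is [5, 6, 10, 12].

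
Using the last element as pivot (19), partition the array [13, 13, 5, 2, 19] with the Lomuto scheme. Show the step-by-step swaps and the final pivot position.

Lomuto partition with pivot = 19:

Initial array: [13, 13, 5, 2, 19]

arr[0]=13 <= 19: swap with position 0, array becomes [13, 13, 5, 2, 19]
arr[1]=13 <= 19: swap with position 1, array becomes [13, 13, 5, 2, 19]
arr[2]=5 <= 19: swap with position 2, array becomes [13, 13, 5, 2, 19]
arr[3]=2 <= 19: swap with position 3, array becomes [13, 13, 5, 2, 19]

Place pivot at position 4: [13, 13, 5, 2, 19]
Pivot position: 4

After partitioning with pivot 19, the array becomes [13, 13, 5, 2, 19]. The pivot is placed at index 4. All elements to the left of the pivot are <= 19, and all elements to the right are > 19.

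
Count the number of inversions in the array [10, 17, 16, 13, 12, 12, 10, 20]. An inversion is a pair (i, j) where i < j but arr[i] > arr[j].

Finding inversions in [10, 17, 16, 13, 12, 12, 10, 20]:

(1, 2): arr[1]=17 > arr[2]=16
(1, 3): arr[1]=17 > arr[3]=13
(1, 4): arr[1]=17 > arr[4]=12
(1, 5): arr[1]=17 > arr[5]=12
(1, 6): arr[1]=17 > arr[6]=10
(2, 3): arr[2]=16 > arr[3]=13
(2, 4): arr[2]=16 > arr[4]=12
(2, 5): arr[2]=16 > arr[5]=12
(2, 6): arr[2]=16 > arr[6]=10
(3, 4): arr[3]=13 > arr[4]=12
(3, 5): arr[3]=13 > arr[5]=12
(3, 6): arr[3]=13 > arr[6]=10
(4, 6): arr[4]=12 > arr[6]=10
(5, 6): arr[5]=12 > arr[6]=10

Total inversions: 14

The array has 14 inversion(s): (1,2), (1,3), (1,4), (1,5), (1,6), (2,3), (2,4), (2,5), (2,6), (3,4), (3,5), (3,6), (4,6), (5,6). Each pair (i,j) satisfies i < j and arr[i] > arr[j].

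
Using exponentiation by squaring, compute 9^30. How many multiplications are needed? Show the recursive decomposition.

Computing 9^30 by squaring (build up from 9^1; each line after the first costs one multiplication):

9^1 = 9
9^2 = (9^1)^2 = 9^2 = 81
9^3 = 9 * 9^2 = 9 * 81 = 729
9^6 = (9^3)^2 = 729^2 = 531441
9^7 = 9 * 9^6 = 9 * 531441 = 4782969
9^14 = (9^7)^2 = 4782969^2 = 22876792454961
9^15 = 9 * 9^14 = 9 * 22876792454961 = 205891132094649
9^30 = (9^15)^2 = 205891132094649^2 = 42391158275216203514294433201

Result: 42391158275216203514294433201
Multiplications needed: 7 (7 lines after 9^1)

9^30 = 42391158275216203514294433201. Using exponentiation by squaring, this requires 7 multiplications. The key idea: if the exponent is even, square the half-power; if odd, multiply by the base once.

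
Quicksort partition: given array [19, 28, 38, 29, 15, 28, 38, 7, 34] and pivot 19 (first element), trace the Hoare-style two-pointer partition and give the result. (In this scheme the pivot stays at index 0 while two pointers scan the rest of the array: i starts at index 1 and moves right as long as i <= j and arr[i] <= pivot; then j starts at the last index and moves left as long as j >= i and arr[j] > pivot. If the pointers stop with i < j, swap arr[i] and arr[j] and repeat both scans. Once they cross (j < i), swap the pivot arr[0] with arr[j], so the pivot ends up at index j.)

Hoare-style two-pointer partition with pivot = 19:

Initial array: [19, 28, 38, 29, 15, 28, 38, 7, 34]

Pointers start at i = 1, j = 8.
i stops at index 1 (arr[1]=28 > 19), j stops at index 7 (arr[7]=7 <= 19): swap arr[1] and arr[7], array becomes [19, 7, 38, 29, 15, 28, 38, 28, 34]
i stops at index 2 (arr[2]=38 > 19), j stops at index 4 (arr[4]=15 <= 19): swap arr[2] and arr[4], array becomes [19, 7, 15, 29, 38, 28, 38, 28, 34]
i ends at 3, j ends at 2: the pointers have crossed (j < i), so scanning stops.

Swap pivot arr[0] with arr[2] to place pivot at position 2: [15, 7, 19, 29, 38, 28, 38, 28, 34]
Pivot position: 2

After partitioning with pivot 19, the array becomes [15, 7, 19, 29, 38, 28, 38, 28, 34]. The pivot is placed at index 2. All elements to the left of the pivot are <= 19, and all elements to the right are > 19.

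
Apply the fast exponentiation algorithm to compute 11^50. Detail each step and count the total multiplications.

Computing 11^50 by squaring (build up from 11^1; each line after the first costs one multiplication):

11^1 = 11
11^2 = (11^1)^2 = 11^2 = 121
11^3 = 11 * 11^2 = 11 * 121 = 1331
11^6 = (11^3)^2 = 1331^2 = 1771561
11^12 = (11^6)^2 = 1771561^2 = 3138428376721
11^24 = (11^12)^2 = 3138428376721^2 = 9849732675807611094711841
11^25 = 11 * 11^24 = 11 * 9849732675807611094711841 = 108347059433883722041830251
11^50 = (11^25)^2 = 108347059433883722041830251^2 = 11739085287969531650666649599035831993898213898723001

Result: 11739085287969531650666649599035831993898213898723001
Multiplications needed: 7 (7 lines after 11^1)

11^50 = 11739085287969531650666649599035831993898213898723001. Using exponentiation by squaring, this requires 7 multiplications. The key idea: if the exponent is even, square the half-power; if odd, multiply by the base once.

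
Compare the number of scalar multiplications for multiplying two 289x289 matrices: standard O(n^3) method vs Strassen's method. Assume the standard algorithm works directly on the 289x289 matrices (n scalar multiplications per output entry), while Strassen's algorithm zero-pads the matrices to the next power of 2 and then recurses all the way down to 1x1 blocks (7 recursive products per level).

Matrix multiplication for 289x289 matrices:

Strassen's algorithm requires power-of-2 dimensions. Pad 289x289 to 512x512 (next power of 2).

Standard algorithm: 289^3 = 24137569 multiplications
Strassen's algorithm: 7^(log2(512)) = 7^9 = 40353607 multiplications
Difference: 24137569 - 40353607 = -16216038 (Strassen uses MORE here due to padding overhead — for small or just-over-power-of-2 n, padding can outweigh the per-level savings)

Standard: 24137569 multiplications (289^3). Strassen: 40353607 multiplications (7^9, after padding to 512x512). Strassen reduces 8 recursive multiplications to 7 at each level.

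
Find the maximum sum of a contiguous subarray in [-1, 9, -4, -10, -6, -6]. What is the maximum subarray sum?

Using Kadane's algorithm on [-1, 9, -4, -10, -6, -6]:

Scanning through the array:
Position 1 (value 9): max_ending_here = 9, max_so_far = 9
Position 2 (value -4): max_ending_here = 5, max_so_far = 9
Position 3 (value -10): max_ending_here = -5, max_so_far = 9
Position 4 (value -6): max_ending_here = -6, max_so_far = 9
Position 5 (value -6): max_ending_here = -6, max_so_far = 9

Maximum subarray: [9]
Maximum sum: 9

The maximum subarray is [9] with sum 9. This subarray runs from index 1 to index 1.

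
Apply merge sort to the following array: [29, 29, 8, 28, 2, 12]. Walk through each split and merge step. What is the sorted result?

Merge sort trace:

Split: [29, 29, 8, 28, 2, 12] -> [29, 29, 8] and [28, 2, 12]
  Split: [29, 29, 8] -> [29] and [29, 8]
    Split: [29, 8] -> [29] and [8]
    Merge: [29] + [8] -> [8, 29]
  Merge: [29] + [8, 29] -> [8, 29, 29]
  Split: [28, 2, 12] -> [28] and [2, 12]
    Split: [2, 12] -> [2] and [12]
    Merge: [2] + [12] -> [2, 12]
  Merge: [28] + [2, 12] -> [2, 12, 28]
Merge: [8, 29, 29] + [2, 12, 28] -> [2, 8, 12, 28, 29, 29]

Final sorted array: [2, 8, 12, 28, 29, 29]

The merge sort proceeds by recursively splitting the array and merging sorted halves.
After all merges, the sorted array is [2, 8, 12, 28, 29, 29].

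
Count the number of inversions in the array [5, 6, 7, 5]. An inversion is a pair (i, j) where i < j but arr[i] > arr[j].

Finding inversions in [5, 6, 7, 5]:

(1, 3): arr[1]=6 > arr[3]=5
(2, 3): arr[2]=7 > arr[3]=5

Total inversions: 2

The array has 2 inversion(s): (1,3), (2,3). Each pair (i,j) satisfies i < j and arr[i] > arr[j].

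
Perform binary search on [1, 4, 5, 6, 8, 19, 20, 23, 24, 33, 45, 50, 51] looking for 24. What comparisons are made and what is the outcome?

Binary search for 24 in [1, 4, 5, 6, 8, 19, 20, 23, 24, 33, 45, 50, 51]:

lo=0, hi=12, mid=6, arr[mid]=20 -> 20 < 24, search right half
lo=7, hi=12, mid=9, arr[mid]=33 -> 33 > 24, search left half
lo=7, hi=8, mid=7, arr[mid]=23 -> 23 < 24, search right half
lo=8, hi=8, mid=8, arr[mid]=24 -> Found target at index 8!

Binary search finds 24 at index 8 after 4 comparisons. The search repeatedly halves the search space by comparing with the middle element.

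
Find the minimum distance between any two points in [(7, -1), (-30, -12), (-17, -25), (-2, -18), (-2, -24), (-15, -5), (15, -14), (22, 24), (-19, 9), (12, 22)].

Computing all pairwise distances among 10 points:

d((7, -1), (-30, -12)) = 38.6005
d((7, -1), (-17, -25)) = 33.9411
d((7, -1), (-2, -18)) = 19.2354
d((7, -1), (-2, -24)) = 24.6982
d((7, -1), (-15, -5)) = 22.3607
d((7, -1), (15, -14)) = 15.2643
d((7, -1), (22, 24)) = 29.1548
d((7, -1), (-19, 9)) = 27.8568
d((7, -1), (12, 22)) = 23.5372
d((-30, -12), (-17, -25)) = 18.3848
d((-30, -12), (-2, -18)) = 28.6356
d((-30, -12), (-2, -24)) = 30.4631
d((-30, -12), (-15, -5)) = 16.5529
d((-30, -12), (15, -14)) = 45.0444
d((-30, -12), (22, 24)) = 63.2456
d((-30, -12), (-19, 9)) = 23.7065
d((-30, -12), (12, 22)) = 54.037
d((-17, -25), (-2, -18)) = 16.5529
d((-17, -25), (-2, -24)) = 15.0333
d((-17, -25), (-15, -5)) = 20.0998
d((-17, -25), (15, -14)) = 33.8378
d((-17, -25), (22, 24)) = 62.6259
d((-17, -25), (-19, 9)) = 34.0588
d((-17, -25), (12, 22)) = 55.2268
d((-2, -18), (-2, -24)) = 6.0 <-- minimum
d((-2, -18), (-15, -5)) = 18.3848
d((-2, -18), (15, -14)) = 17.4642
d((-2, -18), (22, 24)) = 48.3735
d((-2, -18), (-19, 9)) = 31.9061
d((-2, -18), (12, 22)) = 42.3792
d((-2, -24), (-15, -5)) = 23.0217
d((-2, -24), (15, -14)) = 19.7231
d((-2, -24), (22, 24)) = 53.6656
d((-2, -24), (-19, 9)) = 37.1214
d((-2, -24), (12, 22)) = 48.0833
d((-15, -5), (15, -14)) = 31.3209
d((-15, -5), (22, 24)) = 47.0106
d((-15, -5), (-19, 9)) = 14.5602
d((-15, -5), (12, 22)) = 38.1838
d((15, -14), (22, 24)) = 38.6394
d((15, -14), (-19, 9)) = 41.0488
d((15, -14), (12, 22)) = 36.1248
d((22, 24), (-19, 9)) = 43.6578
d((22, 24), (12, 22)) = 10.198
d((-19, 9), (12, 22)) = 33.6155

Closest pair: (-2, -18) and (-2, -24) with distance 6.0

The closest pair is (-2, -18) and (-2, -24) with Euclidean distance 6.0. For 10 points, brute-force pairwise comparison is shown above. For large n, the divide-and-conquer algorithm (sort by x, recurse on halves, check the dividing strip) achieves O(n log n).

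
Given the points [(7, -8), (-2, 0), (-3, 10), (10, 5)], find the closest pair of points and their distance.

Computing all pairwise distances among 4 points:

d((7, -8), (-2, 0)) = 12.0416
d((7, -8), (-3, 10)) = 20.5913
d((7, -8), (10, 5)) = 13.3417
d((-2, 0), (-3, 10)) = 10.0499 <-- minimum
d((-2, 0), (10, 5)) = 13.0
d((-3, 10), (10, 5)) = 13.9284

Closest pair: (-2, 0) and (-3, 10) with distance 10.0499

The closest pair is (-2, 0) and (-3, 10) with Euclidean distance 10.0499. For 4 points, brute-force pairwise comparison is shown above. For large n, the divide-and-conquer algorithm (sort by x, recurse on halves, check the dividing strip) achieves O(n log n).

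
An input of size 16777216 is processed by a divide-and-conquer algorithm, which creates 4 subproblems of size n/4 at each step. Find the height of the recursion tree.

For divide and conquer with division factor 4:

Problem sizes at each level:
Level 0: 16777216
Level 1: 4194304
Level 2: 1048576
Level 3: 262144
Level 4: 65536
Level 5: 16384
Level 6: 4096
Level 7: 1024
Level 8: 256
Level 9: 64
Level 10: 16
Level 11: 4
Level 12: 1

The root is level 0 and the size-1 base case is level 12 (the tree spans levels 0 through 12, i.e. 13 levels counting the root), so the depth is the number of divisions: log_4(16777216) = 12

The recursion tree depth is log_4(16777216) = 12. At each level, the problem size is divided by 4, so it takes 12 divisions to reduce to a base case of size 1. The algorithm makes 4 recursive calls at each level.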